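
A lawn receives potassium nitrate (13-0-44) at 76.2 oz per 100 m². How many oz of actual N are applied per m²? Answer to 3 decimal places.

0.099 oz N per sq m

nitrogen per 100 m² = 76.2 × 13% = 9.906 oz.
Convert to per m²: 9.906 × 0.01 = 0.09906 oz.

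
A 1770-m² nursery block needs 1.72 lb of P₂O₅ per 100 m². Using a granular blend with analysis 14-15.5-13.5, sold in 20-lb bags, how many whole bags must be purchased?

Product per 100 m² = 1.72 / 15.5% = 11.0968 lb.
Total product = 11.0968 × 1770 / 100 = 196.413 lb.
Bags = ⌈196.413 / 20⌉ = 10.

10 bags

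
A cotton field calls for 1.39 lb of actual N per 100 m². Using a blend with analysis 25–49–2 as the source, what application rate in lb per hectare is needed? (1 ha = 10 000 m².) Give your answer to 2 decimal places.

556.00 lb of product per hectare

Product per 100 m² = 1.39 / 25% = 5.56 lb.
Convert to per hectare: 5.56 × 100 = 556 lb.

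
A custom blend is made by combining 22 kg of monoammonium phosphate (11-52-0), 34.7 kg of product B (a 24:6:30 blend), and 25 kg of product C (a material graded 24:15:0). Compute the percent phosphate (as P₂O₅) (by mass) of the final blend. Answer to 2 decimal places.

21.14% P₂O₅

Total mass = 22 + 34.7 + 25 = 81.7 kg.
P₂O₅ mass = 52%×22 + 6%×34.7 + 15%×25 = 17.272 kg.
% P₂O₅ = 17.272 / 81.7 = 21.1408%.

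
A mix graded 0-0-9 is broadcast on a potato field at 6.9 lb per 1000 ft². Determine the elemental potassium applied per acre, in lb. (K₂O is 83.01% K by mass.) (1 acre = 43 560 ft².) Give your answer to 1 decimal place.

22.5 lb K per acre

K₂O per 1000 ft² = 6.9 × 9% = 0.621 lb.
Elemental K = 0.621 × 0.8301 = 0.515492 lb per 1000 ft².
Convert to per acre: 0.515492 × 43.56 = 22.4548 lb.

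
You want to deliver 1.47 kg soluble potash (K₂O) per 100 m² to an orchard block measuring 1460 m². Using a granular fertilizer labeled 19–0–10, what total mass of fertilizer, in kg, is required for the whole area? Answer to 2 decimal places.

Product per 100 m² = 1.47 / 10% = 14.7 kg.
Total product = 14.7 × 1460 / 100 = 214.62 kg.

214.62 kg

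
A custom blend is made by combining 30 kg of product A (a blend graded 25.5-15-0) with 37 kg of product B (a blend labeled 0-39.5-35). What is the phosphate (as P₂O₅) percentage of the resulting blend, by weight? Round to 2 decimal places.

Total mass = 30 + 37 = 67 kg.
P₂O₅ mass = 15%×30 + 39.5%×37 = 19.115 kg.
% P₂O₅ = 19.115 / 67 = 28.5299%.

28.53% P₂O₅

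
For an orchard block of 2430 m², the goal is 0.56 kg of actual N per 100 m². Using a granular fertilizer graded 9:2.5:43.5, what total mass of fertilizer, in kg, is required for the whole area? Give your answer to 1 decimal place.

Product per 100 m² = 0.56 / 9% = 6.22222 kg.
Total product = 6.22222 × 2430 / 100 = 151.2 kg.

151.2 kg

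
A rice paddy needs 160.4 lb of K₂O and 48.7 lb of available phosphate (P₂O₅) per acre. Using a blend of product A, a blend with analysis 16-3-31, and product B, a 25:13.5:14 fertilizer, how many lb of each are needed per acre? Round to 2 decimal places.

394.05 lb product A, 273.17 lb product B

Per-acre balance (a = product A, b = product B):
K₂O: 0.31·a + 0.14·b = 160.4
P₂O₅: 0.03·a + 0.135·b = 48.7
Eliminate b: (row1) − 0.14/0.135·(row2) → 0.278889·a = 109.896, so a = 394.0505.
Then b = (48.7 − 0.03·394.0505) / 0.135 = 273.174.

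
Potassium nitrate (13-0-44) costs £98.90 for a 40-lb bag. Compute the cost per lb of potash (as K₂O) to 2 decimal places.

£5.62 per lb K₂O

K₂O in bag = 40 × 44% = 17.6 lb.
Cost per lb K₂O = £98.90 / 17.6 = £5.6193.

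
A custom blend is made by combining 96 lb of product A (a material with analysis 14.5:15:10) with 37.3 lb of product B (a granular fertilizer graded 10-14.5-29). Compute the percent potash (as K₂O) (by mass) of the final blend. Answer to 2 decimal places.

15.32% K₂O

Total mass = 96 + 37.3 = 133.3 lb.
K₂O mass = 10%×96 + 29%×37.3 = 20.417 lb.
% K₂O = 20.417 / 133.3 = 15.3166%.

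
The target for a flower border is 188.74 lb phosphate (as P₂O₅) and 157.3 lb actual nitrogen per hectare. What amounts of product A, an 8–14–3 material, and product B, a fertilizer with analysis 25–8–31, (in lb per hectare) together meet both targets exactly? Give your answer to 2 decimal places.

1209.83 lb product A, 242.06 lb product B

With a, b = lb per hectare of product A and product B:
P₂O₅: 0.14·a + 0.08·b = 188.74
N: 0.08·a + 0.25·b = 157.3
Eliminate b: (row1) − 0.08/0.25·(row2) → 0.1144·a = 138.404, so a = 1209.825.
Then b = (157.3 − 0.08·1209.825) / 0.25 = 242.056.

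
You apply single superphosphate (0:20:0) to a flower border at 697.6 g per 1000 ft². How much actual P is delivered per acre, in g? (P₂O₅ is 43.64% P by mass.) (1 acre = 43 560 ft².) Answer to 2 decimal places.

P₂O₅ per 1000 ft² = 697.6 × 20% = 139.52 g.
Elemental P = 139.52 × 0.4364 = 60.8865 g per 1000 ft².
Convert to per acre: 60.8865 × 43.56 = 2652.217 g.

2652.22 g P per acre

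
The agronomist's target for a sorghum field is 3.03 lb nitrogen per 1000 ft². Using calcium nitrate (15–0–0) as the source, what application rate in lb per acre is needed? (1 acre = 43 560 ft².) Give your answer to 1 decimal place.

Product per 1000 ft² = 3.03 / 15% = 20.2 lb.
Convert to per acre: 20.2 × 43.56 = 879.912 lb.

879.9 lb of product per acre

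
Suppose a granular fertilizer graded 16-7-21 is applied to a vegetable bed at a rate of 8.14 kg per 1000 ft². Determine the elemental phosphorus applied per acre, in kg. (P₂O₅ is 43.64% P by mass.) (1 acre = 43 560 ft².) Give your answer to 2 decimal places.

10.83 kg P per acre

P₂O₅ per 1000 ft² = 8.14 × 7% = 0.5698 kg.
Elemental P = 0.5698 × 0.4364 = 0.248661 kg per 1000 ft².
Convert to per acre: 0.248661 × 43.56 = 10.8317 kg.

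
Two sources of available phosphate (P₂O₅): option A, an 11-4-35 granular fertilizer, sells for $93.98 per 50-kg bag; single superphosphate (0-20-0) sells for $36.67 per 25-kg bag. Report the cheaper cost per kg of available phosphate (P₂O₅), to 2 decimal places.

$7.33 per kg P₂O₅ (single superphosphate)

option A: P₂O₅ per bag = 50 × 4% = 2 kg; cost = 93.98 / 2 = $46.9900/kg P₂O₅.
single superphosphate: P₂O₅ per bag = 25 × 20% = 5 kg; cost = 36.67 / 5 = $7.3340/kg P₂O₅.
single superphosphate is cheaper.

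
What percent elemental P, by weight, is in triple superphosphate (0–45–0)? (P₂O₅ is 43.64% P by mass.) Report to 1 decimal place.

%P = 45 × 0.4364 = 19.638%.

19.6% P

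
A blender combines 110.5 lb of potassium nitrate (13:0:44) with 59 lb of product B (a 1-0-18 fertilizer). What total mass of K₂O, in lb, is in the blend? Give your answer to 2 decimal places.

K₂O mass = 44%×110.5 + 18%×59 = 59.24 lb.

59.24 lb K₂O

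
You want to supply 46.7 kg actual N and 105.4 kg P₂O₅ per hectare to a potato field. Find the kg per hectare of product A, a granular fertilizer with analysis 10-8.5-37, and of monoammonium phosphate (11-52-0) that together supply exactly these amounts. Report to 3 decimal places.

Let a = kg of product A, b = kg of monoammonium phosphate (per hectare).
N: 0.1·a + 0.11·b = 46.7
P₂O₅: 0.085·a + 0.52·b = 105.4
Eliminate a: (row1) − 0.1/0.085·(row2) → -0.501765·b = -77.3, so b = 154.0563.
Back-substitute: a = (46.7 − 0.11·154.0563) / 0.1 = 297.5381.

297.538 kg product A, 154.056 kg monoammonium phosphate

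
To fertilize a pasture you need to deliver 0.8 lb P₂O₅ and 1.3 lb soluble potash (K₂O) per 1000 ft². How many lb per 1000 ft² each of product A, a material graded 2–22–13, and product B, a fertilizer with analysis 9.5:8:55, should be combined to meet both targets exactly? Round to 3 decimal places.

3.038 lb product A, 1.646 lb product B

Per-1000 ft² balance (a = product A, b = product B):
P₂O₅: 0.22·a + 0.08·b = 0.8
K₂O: 0.13·a + 0.55·b = 1.3
Solving simultaneously: a = 3.03797, b = 1.64557.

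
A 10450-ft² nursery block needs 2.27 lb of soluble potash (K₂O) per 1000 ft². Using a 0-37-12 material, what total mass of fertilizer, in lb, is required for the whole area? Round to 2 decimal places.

Product per 1000 ft² = 2.27 / 12% = 18.9167 lb.
Total product = 18.9167 × 10450 / 1000 = 197.679 lb.

197.68 lb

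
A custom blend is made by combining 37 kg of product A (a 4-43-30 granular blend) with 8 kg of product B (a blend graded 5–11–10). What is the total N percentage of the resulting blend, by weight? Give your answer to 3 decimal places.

Total mass = 37 + 8 = 45 kg.
N mass = 4%×37 + 5%×8 = 1.88 kg.
% N = 1.88 / 45 = 4.17778%.

4.178% N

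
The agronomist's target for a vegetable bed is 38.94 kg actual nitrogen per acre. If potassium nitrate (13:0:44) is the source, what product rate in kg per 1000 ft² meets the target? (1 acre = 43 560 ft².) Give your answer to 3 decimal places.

Product per acre = 38.94 / 13% = 299.538 kg.
Convert to per 1000 ft²: 299.538 × 0.0229568 = 6.87646 kg.

6.876 kg of product per thousand sq ft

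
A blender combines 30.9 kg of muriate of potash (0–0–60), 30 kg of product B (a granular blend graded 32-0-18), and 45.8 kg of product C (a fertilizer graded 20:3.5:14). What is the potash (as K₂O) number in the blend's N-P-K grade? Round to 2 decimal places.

28.45% K₂O

Total mass = 30.9 + 30 + 45.8 = 106.7 kg.
K₂O mass = 60%×30.9 + 18%×30 + 14%×45.8 = 30.352 kg.
% K₂O = 30.352 / 106.7 = 28.4461%.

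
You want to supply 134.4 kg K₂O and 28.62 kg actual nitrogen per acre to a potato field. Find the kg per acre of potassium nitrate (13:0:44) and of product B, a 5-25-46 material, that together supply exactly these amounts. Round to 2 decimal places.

With a, b = kg per acre of potassium nitrate and product B:
K₂O: 0.44·a + 0.46·b = 134.4
N: 0.13·a + 0.05·b = 28.62
Eliminate a: (row1) − 0.44/0.13·(row2) → 0.290769·b = 37.5323, so b = 129.079.
Back-substitute: a = (134.4 − 0.46·129.079) / 0.44 = 170.508.

170.51 kg potassium nitrate, 129.08 kg product B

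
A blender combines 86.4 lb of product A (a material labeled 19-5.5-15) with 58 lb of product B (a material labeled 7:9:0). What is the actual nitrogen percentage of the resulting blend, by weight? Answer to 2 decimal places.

14.18% N

Total mass = 86.4 + 58 = 144.4 lb.
N mass = 19%×86.4 + 7%×58 = 20.476 lb.
% N = 20.476 / 144.4 = 14.1801%.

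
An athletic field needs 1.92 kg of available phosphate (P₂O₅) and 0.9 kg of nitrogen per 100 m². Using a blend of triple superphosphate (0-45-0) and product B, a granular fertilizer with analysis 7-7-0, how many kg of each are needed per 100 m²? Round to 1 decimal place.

2.3 kg triple superphosphate, 12.9 kg product B

With a, b = kg per 100 m² of triple superphosphate and product B:
P₂O₅: 0.45·a + 0.07·b = 1.92
N: 0·a + 0.07·b = 0.9
Solving simultaneously: a = 2.26667, b = 12.8571.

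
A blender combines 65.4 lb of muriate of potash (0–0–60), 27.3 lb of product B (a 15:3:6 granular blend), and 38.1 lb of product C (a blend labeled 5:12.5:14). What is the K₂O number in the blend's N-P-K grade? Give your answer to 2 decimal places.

35.33% K₂O

Total mass = 65.4 + 27.3 + 38.1 = 130.8 lb.
K₂O mass = 60%×65.4 + 6%×27.3 + 14%×38.1 = 46.212 lb.
% K₂O = 46.212 / 130.8 = 35.3303%.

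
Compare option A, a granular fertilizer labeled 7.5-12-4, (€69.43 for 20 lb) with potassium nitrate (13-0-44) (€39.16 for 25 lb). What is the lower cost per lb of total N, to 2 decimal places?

€12.05 per lb N (potassium nitrate)

option A: N per bag = 20 × 7.5% = 1.5 lb; cost = 69.43 / 1.5 = €46.2867/lb N.
potassium nitrate: N per bag = 25 × 13% = 3.25 lb; cost = 39.16 / 3.25 = €12.0492/lb N.
potassium nitrate is cheaper.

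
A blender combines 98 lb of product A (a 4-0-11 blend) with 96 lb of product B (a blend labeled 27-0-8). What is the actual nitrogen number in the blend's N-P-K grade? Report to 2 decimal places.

15.38% N

Total mass = 98 + 96 = 194 lb.
N mass = 4%×98 + 27%×96 = 29.84 lb.
% N = 29.84 / 194 = 15.3814%.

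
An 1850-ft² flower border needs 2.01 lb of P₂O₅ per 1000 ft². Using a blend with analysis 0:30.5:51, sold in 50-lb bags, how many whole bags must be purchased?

Product per 1000 ft² = 2.01 / 30.5% = 6.59016 lb.
Total product = 6.59016 × 1850 / 1000 = 12.1918 lb.
Bags = ⌈12.1918 / 50⌉ = 1.

1 bags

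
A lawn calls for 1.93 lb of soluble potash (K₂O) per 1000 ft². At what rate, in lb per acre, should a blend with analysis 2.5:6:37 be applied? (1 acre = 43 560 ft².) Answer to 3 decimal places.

Product per 1000 ft² = 1.93 / 37% = 5.21622 lb.
Convert to per acre: 5.21622 × 43.56 = 227.2184 lb.

227.218 lb of product per acre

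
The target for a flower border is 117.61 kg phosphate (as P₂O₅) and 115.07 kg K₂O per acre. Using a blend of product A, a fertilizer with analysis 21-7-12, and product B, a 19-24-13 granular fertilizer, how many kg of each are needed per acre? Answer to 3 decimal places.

Let a = kg of product A, b = kg of product B (per acre).
P₂O₅: 0.07·a + 0.24·b = 117.61
K₂O: 0.12·a + 0.13·b = 115.07
Eliminate b: (row1) − 0.24/0.13·(row2) → -0.151538·a = -94.8269, so a = 625.7614.
Then b = (115.07 − 0.12·625.7614) / 0.13 = 307.5279.

625.761 kg product A, 307.528 kg product B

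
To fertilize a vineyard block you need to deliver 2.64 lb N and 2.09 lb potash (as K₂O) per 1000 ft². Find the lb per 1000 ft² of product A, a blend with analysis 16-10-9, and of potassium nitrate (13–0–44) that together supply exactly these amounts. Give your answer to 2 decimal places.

15.16 lb product A, 1.65 lb potassium nitrate

Per-1000 ft² balance (a = product A, b = potassium nitrate):
N: 0.16·a + 0.13·b = 2.64
K₂O: 0.09·a + 0.44·b = 2.09
Solving simultaneously: a = 15.1601, b = 1.64906.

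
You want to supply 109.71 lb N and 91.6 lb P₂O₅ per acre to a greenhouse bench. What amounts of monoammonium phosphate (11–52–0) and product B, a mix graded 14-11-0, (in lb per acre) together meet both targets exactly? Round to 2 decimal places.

12.45 lb monoammonium phosphate, 773.86 lb product B

With a, b = lb per acre of monoammonium phosphate and product B:
N: 0.11·a + 0.14·b = 109.71
P₂O₅: 0.52·a + 0.11·b = 91.6
Eliminate b: (row1) − 0.14/0.11·(row2) → -0.551818·a = -6.87182, so a = 12.453.
Then b = (91.6 − 0.52·12.453) / 0.11 = 773.858.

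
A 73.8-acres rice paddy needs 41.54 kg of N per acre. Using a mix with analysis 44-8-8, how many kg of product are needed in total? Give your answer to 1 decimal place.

Product per acre = 41.54 / 44% = 94.4091 kg.
Total product = 94.4091 × 73.8 = 6967.39 kg.

6967.4 kg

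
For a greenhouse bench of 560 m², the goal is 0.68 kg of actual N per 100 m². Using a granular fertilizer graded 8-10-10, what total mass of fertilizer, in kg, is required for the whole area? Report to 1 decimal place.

47.6 kg

Product per 100 m² = 0.68 / 8% = 8.5 kg.
Total product = 8.5 × 560 / 100 = 47.6 kg.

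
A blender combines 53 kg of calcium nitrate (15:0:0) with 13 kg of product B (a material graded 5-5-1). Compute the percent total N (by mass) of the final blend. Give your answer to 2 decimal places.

13.03% N

Total mass = 53 + 13 = 66 kg.
N mass = 15%×53 + 5%×13 = 8.6 kg.
% N = 8.6 / 66 = 13.0303%.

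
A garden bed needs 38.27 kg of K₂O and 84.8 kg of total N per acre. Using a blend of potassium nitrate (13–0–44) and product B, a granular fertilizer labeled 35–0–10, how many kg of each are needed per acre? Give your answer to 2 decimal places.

34.85 kg potassium nitrate, 229.34 kg product B

Let a = kg of potassium nitrate, b = kg of product B (per acre).
K₂O: 0.44·a + 0.1·b = 38.27
N: 0.13·a + 0.35·b = 84.8
Eliminate a: (row1) − 0.44/0.13·(row2) → -1.08462·b = -248.745, so b = 229.3397.
Back-substitute: a = (38.27 − 0.1·229.3397) / 0.44 = 34.8546.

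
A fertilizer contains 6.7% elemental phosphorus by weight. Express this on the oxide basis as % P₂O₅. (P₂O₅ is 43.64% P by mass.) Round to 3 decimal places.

%P₂O₅ = 6.7 / 0.4364 = 15.3529%.

15.353% P₂O₅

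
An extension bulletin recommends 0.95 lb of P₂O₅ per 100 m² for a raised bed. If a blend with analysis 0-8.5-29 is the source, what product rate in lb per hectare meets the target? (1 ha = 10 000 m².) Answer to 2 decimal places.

1117.65 lb of product per hectare

Product per 100 m² = 0.95 / 8.5% = 11.1765 lb.
Convert to per hectare: 11.1765 × 100 = 1117.647 lb.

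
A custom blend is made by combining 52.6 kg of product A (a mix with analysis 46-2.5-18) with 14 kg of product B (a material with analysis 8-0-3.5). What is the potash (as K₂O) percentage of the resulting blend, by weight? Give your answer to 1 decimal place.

15.0% K₂O

Total mass = 52.6 + 14 = 66.6 kg.
K₂O mass = 18%×52.6 + 3.5%×14 = 9.958 kg.
% K₂O = 9.958 / 66.6 = 14.952%.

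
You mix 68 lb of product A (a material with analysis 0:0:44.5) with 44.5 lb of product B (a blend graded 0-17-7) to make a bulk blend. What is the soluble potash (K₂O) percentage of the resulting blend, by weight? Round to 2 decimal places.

29.67% K₂O

Total mass = 68 + 44.5 = 112.5 lb.
K₂O mass = 44.5%×68 + 7%×44.5 = 33.375 lb.
% K₂O = 33.375 / 112.5 = 29.6667%.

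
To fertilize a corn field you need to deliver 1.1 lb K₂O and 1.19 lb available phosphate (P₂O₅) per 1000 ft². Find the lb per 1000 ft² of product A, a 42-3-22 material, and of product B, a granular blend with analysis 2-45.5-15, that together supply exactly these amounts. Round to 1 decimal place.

3.4 lb product A, 2.4 lb product B

Per-1000 ft² balance (a = product A, b = product B):
K₂O: 0.22·a + 0.15·b = 1.1
P₂O₅: 0.03·a + 0.455·b = 1.19
Solving simultaneously: a = 3.3682, b = 2.39331.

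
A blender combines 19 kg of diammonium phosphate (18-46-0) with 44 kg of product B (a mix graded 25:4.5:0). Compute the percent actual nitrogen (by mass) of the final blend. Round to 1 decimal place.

22.9% N

Total mass = 19 + 44 = 63 kg.
N mass = 18%×19 + 25%×44 = 14.42 kg.
% N = 14.42 / 63 = 22.8889%.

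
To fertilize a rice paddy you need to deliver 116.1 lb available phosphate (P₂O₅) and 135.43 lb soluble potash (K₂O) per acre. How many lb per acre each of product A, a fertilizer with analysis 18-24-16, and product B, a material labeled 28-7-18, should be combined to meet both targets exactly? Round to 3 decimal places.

With a, b = lb per acre of product A and product B:
P₂O₅: 0.24·a + 0.07·b = 116.1
K₂O: 0.16·a + 0.18·b = 135.43
Solving simultaneously: a = 356.8094, b = 435.225.

356.809 lb product A, 435.225 lb product B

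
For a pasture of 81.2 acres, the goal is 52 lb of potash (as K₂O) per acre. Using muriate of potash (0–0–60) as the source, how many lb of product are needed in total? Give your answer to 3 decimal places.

Product per acre = 52 / 60% = 86.6667 lb.
Total product = 86.6667 × 81.2 = 7037.3333 lb.

7037.333 lb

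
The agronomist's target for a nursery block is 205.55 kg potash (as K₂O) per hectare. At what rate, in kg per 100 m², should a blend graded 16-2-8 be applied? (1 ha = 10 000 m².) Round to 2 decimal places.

25.69 kg of product per hundred sq m

Product per hectare = 205.55 / 8% = 2569.38 kg.
Convert to per 100 m²: 2569.38 × 0.01 = 25.6938 kg.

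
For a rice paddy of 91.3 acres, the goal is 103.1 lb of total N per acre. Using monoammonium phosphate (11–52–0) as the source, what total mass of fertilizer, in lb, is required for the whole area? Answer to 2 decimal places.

85573.00 lb

Product per acre = 103.1 / 11% = 937.273 lb.
Total product = 937.273 × 91.3 = 85573 lb.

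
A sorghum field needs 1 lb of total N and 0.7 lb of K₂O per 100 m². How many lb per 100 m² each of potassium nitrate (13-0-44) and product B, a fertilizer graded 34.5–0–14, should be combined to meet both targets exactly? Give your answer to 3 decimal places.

0.760 lb potassium nitrate, 2.612 lb product B

With a, b = lb per 100 m² of potassium nitrate and product B:
N: 0.13·a + 0.345·b = 1
K₂O: 0.44·a + 0.14·b = 0.7
Eliminate a: (row1) − 0.13/0.44·(row2) → 0.303636·b = 0.793182, so b = 2.61228.
Back-substitute: a = (1 − 0.345·2.61228) / 0.13 = 0.759731.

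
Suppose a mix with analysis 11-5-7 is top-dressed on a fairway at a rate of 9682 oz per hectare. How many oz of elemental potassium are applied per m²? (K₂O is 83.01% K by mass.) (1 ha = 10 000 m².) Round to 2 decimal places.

0.06 oz K per sq m

K₂O per hectare = 9682 × 7% = 677.74 oz.
Elemental K = 677.74 × 0.8301 = 562.592 oz per hectare.
Convert to per m²: 562.592 × 0.0001 = 0.0562592 oz.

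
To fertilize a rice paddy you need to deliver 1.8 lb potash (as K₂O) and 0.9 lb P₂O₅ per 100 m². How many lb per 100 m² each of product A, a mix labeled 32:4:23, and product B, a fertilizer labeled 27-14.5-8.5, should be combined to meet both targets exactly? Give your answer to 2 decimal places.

Per-100 m² balance (a = product A, b = product B):
K₂O: 0.23·a + 0.085·b = 1.8
P₂O₅: 0.04·a + 0.145·b = 0.9
From row1: a = (1.8 − 0.085·b) / 0.23.
Into row2: 0.04·(1.8 − 0.085·b)/0.23 + 0.145·b = 0.9 → b = 4.50751, a = 6.16027.

6.16 lb product A, 4.51 lb product B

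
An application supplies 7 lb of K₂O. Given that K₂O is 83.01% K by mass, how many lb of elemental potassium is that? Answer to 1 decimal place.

K = 7 × 0.8301 = 5.8107 lb.

5.8 lb K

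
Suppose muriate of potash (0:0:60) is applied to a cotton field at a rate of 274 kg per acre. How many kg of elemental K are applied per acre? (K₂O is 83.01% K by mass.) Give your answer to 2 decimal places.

136.47 kg K per acre

K₂O per acre = 274 × 60% = 164.4 kg.
Elemental K = 164.4 × 0.8301 = 136.468 kg per acre.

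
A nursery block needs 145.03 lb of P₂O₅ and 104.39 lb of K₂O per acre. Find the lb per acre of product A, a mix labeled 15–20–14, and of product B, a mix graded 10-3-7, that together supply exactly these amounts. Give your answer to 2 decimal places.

With a, b = lb per acre of product A and product B:
P₂O₅: 0.2·a + 0.03·b = 145.03
K₂O: 0.14·a + 0.07·b = 104.39
Eliminate b: (row1) − 0.03/0.07·(row2) → 0.14·a = 100.291, so a = 716.367.
Then b = (104.39 − 0.14·716.367) / 0.07 = 58.551.

716.37 lb product A, 58.55 lb product B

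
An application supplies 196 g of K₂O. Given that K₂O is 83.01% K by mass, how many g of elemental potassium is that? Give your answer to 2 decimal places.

162.70 g K

K = 196 × 0.8301 = 162.6996 g.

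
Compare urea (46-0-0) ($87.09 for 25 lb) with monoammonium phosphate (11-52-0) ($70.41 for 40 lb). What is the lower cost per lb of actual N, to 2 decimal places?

urea: N per bag = 25 × 46% = 11.5 lb; cost = 87.09 / 11.5 = $7.5730/lb N.
monoammonium phosphate: N per bag = 40 × 11% = 4.4 lb; cost = 70.41 / 4.4 = $16.0023/lb N.
urea is cheaper.

$7.57 per lb N (urea)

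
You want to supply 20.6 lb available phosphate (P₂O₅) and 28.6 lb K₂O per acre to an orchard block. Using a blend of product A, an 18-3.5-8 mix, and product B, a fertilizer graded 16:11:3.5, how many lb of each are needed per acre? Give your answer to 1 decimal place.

320.1 lb product A, 85.4 lb product B

With a, b = lb per acre of product A and product B:
P₂O₅: 0.035·a + 0.11·b = 20.6
K₂O: 0.08·a + 0.035·b = 28.6
Solving simultaneously: a = 320.132, b = 85.4125.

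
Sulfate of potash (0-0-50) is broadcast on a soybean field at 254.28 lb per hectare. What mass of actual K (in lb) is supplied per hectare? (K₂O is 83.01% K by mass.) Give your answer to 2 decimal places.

K₂O per hectare = 254.28 × 50% = 127.14 lb.
Elemental K = 127.14 × 0.8301 = 105.539 lb per hectare.

105.54 lb K per hectare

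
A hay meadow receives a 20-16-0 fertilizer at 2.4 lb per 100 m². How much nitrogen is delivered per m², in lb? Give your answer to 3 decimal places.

nitrogen per 100 m² = 2.4 × 20% = 0.48 lb.
Convert to per m²: 0.48 × 0.01 = 0.0048 lb.

0.005 lb N per sq m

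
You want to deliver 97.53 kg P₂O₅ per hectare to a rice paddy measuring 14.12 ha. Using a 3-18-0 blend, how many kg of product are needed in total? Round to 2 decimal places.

7650.69 kg

Product per hectare = 97.53 / 18% = 541.833 kg.
Total product = 541.833 × 14.12 = 7650.687 kg.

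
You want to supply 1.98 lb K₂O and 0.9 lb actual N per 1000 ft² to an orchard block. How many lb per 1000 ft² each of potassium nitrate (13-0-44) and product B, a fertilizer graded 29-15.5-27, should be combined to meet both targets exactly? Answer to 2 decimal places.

3.58 lb potassium nitrate, 1.50 lb product B

With a, b = lb per 1000 ft² of potassium nitrate and product B:
K₂O: 0.44·a + 0.27·b = 1.98
N: 0.13·a + 0.29·b = 0.9
Eliminate a: (row1) − 0.44/0.13·(row2) → -0.711538·b = -1.06615, so b = 1.49838.
Back-substitute: a = (1.98 − 0.27·1.49838) / 0.44 = 3.58054.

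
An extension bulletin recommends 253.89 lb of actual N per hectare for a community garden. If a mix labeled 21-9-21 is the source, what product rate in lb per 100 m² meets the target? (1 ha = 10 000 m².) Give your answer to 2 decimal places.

Product per hectare = 253.89 / 21% = 1209 lb.
Convert to per 100 m²: 1209 × 0.01 = 12.09 lb.

12.09 lb of product per hundred sq m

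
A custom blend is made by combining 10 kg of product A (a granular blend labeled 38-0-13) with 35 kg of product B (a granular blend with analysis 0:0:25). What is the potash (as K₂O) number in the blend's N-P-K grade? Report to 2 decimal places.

Total mass = 10 + 35 = 45 kg.
K₂O mass = 13%×10 + 25%×35 = 10.05 kg.
% K₂O = 10.05 / 45 = 22.3333%.

22.33% K₂O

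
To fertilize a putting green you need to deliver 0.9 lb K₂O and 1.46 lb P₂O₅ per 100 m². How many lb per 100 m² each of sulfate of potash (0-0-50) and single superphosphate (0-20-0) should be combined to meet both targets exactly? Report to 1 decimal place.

Per-100 m² balance (a = sulfate of potash, b = single superphosphate):
K₂O: 0.5·a + 0·b = 0.9
P₂O₅: 0·a + 0.2·b = 1.46
Solving simultaneously: a = 1.8, b = 7.3.

1.8 lb sulfate of potash, 7.3 lb single superphosphate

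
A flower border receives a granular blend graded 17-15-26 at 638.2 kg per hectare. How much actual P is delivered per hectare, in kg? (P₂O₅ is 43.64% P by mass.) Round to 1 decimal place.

P₂O₅ per hectare = 638.2 × 15% = 95.73 kg.
Elemental P = 95.73 × 0.4364 = 41.7766 kg per hectare.

41.8 kg P per hectare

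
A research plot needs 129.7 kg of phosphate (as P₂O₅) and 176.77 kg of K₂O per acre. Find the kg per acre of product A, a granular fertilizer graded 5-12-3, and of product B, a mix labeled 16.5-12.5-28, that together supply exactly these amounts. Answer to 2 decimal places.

Let a = kg of product A, b = kg of product B (per acre).
P₂O₅: 0.12·a + 0.125·b = 129.7
K₂O: 0.03·a + 0.28·b = 176.77
Solving simultaneously: a = 476.374, b = 580.281.

476.37 kg product A, 580.28 kg product B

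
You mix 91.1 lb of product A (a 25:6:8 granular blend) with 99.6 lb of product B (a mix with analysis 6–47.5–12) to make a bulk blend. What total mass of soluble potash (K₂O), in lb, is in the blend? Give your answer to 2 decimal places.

19.24 lb K₂O

K₂O mass = 8%×91.1 + 12%×99.6 = 19.24 lb.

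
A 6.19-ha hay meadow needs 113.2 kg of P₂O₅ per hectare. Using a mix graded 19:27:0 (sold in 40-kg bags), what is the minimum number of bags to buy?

65 bags

Product per hectare = 113.2 / 27% = 419.259 kg.
Total product = 419.259 × 6.19 = 2595.21 kg.
Bags = ⌈2595.21 / 40⌉ = 65.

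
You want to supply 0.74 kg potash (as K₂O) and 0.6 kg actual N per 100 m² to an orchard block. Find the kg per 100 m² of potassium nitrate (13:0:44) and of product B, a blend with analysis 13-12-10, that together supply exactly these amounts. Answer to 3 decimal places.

0.819 kg potassium nitrate, 3.796 kg product B

Per-100 m² balance (a = potassium nitrate, b = product B):
K₂O: 0.44·a + 0.1·b = 0.74
N: 0.13·a + 0.13·b = 0.6
Solving simultaneously: a = 0.819005, b = 3.79638.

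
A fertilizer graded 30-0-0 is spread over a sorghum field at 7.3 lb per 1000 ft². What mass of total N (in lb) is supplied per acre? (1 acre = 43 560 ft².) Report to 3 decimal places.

nitrogen per 1000 ft² = 7.3 × 30% = 2.19 lb.
Convert to per acre: 2.19 × 43.56 = 95.3964 lb.

95.396 lb N per acre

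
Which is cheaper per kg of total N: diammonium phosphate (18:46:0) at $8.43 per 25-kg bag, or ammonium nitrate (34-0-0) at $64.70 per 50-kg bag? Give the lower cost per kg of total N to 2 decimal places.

diammonium phosphate: N per bag = 25 × 18% = 4.5 kg; cost = 8.43 / 4.5 = $1.8733/kg N.
ammonium nitrate: N per bag = 50 × 34% = 17 kg; cost = 64.70 / 17 = $3.8059/kg N.
diammonium phosphate is cheaper.

$1.87 per kg N (diammonium phosphate)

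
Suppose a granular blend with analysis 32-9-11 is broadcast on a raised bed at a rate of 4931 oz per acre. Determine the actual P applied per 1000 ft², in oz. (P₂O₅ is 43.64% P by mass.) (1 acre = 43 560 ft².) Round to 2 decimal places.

P₂O₅ per acre = 4931 × 9% = 443.79 oz.
Elemental P = 443.79 × 0.4364 = 193.67 oz per acre.
Convert to per 1000 ft²: 193.67 × 0.0229568 = 4.44605 oz.

4.45 oz P per thousand sq ft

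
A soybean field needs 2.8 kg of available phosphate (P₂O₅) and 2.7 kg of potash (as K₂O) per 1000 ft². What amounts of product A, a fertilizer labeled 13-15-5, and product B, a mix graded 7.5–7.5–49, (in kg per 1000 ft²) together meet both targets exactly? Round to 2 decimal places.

With a, b = kg per 1000 ft² of product A and product B:
P₂O₅: 0.15·a + 0.075·b = 2.8
K₂O: 0.05·a + 0.49·b = 2.7
Eliminate b: (row1) − 0.075/0.49·(row2) → 0.142347·a = 2.38673, so a = 16.767.
Then b = (2.7 − 0.05·16.767) / 0.49 = 3.79928.

16.77 kg product A, 3.80 kg product B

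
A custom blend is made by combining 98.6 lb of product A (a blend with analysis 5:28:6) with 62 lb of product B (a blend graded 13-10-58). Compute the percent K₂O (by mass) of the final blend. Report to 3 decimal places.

Total mass = 98.6 + 62 = 160.6 lb.
K₂O mass = 6%×98.6 + 58%×62 = 41.876 lb.
% K₂O = 41.876 / 160.6 = 26.0747%.

26.075% K₂O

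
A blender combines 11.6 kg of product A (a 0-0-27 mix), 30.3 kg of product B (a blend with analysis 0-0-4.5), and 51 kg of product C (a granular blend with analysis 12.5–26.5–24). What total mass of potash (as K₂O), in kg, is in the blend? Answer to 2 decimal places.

K₂O mass = 27%×11.6 + 4.5%×30.3 + 24%×51 = 16.7355 kg.

16.74 kg K₂O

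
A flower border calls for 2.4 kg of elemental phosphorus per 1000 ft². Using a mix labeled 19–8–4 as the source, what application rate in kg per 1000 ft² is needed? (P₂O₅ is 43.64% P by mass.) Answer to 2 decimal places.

68.74 kg of product per thousand sq ft

As P₂O₅: 2.4 / 0.4364 = 5.49954 kg per 1000 ft².
Product per 1000 ft² = 5.49954 / 8% = 68.7443 kg.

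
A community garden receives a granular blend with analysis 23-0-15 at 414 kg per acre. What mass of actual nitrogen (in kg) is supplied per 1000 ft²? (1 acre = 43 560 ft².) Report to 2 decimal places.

nitrogen per acre = 414 × 23% = 95.22 kg.
Convert to per 1000 ft²: 95.22 × 0.0229568 = 2.18595 kg.

2.19 kg N per thousand sq ft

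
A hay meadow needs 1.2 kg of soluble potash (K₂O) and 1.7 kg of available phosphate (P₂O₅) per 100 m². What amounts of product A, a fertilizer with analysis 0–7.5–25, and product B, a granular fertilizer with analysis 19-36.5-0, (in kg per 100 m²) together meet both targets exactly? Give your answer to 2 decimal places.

Let a = kg of product A, b = kg of product B (per 100 m²).
K₂O: 0.25·a + 0·b = 1.2
P₂O₅: 0.075·a + 0.365·b = 1.7
Solving simultaneously: a = 4.8, b = 3.67123.

4.80 kg product A, 3.67 kg product B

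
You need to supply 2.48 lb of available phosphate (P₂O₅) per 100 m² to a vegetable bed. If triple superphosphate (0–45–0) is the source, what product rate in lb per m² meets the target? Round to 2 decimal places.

0.06 lb of product per sq m

Product per 100 m² = 2.48 / 45% = 5.51111 lb.
Convert to per m²: 5.51111 × 0.01 = 0.0551111 lb.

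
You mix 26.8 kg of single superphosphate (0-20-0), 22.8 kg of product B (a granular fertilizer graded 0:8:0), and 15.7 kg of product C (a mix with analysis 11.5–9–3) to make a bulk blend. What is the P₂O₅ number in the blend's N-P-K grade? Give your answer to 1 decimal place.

Total mass = 26.8 + 22.8 + 15.7 = 65.3 kg.
P₂O₅ mass = 20%×26.8 + 8%×22.8 + 9%×15.7 = 8.597 kg.
% P₂O₅ = 8.597 / 65.3 = 13.1654%.

13.2% P₂O₅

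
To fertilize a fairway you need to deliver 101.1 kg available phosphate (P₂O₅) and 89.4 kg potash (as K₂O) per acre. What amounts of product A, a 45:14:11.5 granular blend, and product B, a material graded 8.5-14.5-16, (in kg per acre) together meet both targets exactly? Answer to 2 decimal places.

With a, b = kg per acre of product A and product B:
P₂O₅: 0.14·a + 0.145·b = 101.1
K₂O: 0.115·a + 0.16·b = 89.4
Solving simultaneously: a = 561.223, b = 155.371.

561.22 kg product A, 155.37 kg product B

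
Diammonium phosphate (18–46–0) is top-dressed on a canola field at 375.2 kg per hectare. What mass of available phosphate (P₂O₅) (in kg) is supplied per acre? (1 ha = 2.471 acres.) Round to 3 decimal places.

69.847 kg P₂O₅ per acre

P₂O₅ per hectare = 375.2 × 46% = 172.592 kg.
Convert to per acre: 172.592 × 0.404694 = 69.84703 kg.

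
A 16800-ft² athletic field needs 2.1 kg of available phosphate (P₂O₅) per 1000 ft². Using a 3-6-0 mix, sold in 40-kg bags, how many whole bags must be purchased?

15 bags

Product per 1000 ft² = 2.1 / 6% = 35 kg.
Total product = 35 × 16800 / 1000 = 588 kg.
Bags = ⌈588 / 40⌉ = 15.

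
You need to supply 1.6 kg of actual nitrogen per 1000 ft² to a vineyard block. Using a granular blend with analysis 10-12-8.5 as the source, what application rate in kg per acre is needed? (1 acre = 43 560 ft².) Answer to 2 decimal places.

Product per 1000 ft² = 1.6 / 10% = 16 kg.
Convert to per acre: 16 × 43.56 = 696.96 kg.

696.96 kg of product per acre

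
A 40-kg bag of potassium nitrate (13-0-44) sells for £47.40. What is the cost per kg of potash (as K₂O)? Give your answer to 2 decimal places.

K₂O in bag = 40 × 44% = 17.6 kg.
Cost per kg K₂O = £47.40 / 17.6 = £2.6932.

£2.69 per kg K₂O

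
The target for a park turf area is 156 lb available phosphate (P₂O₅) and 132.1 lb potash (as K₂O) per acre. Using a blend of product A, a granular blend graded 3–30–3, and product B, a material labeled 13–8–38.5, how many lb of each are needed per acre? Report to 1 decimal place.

437.6 lb product A, 309.0 lb product B

Per-acre balance (a = product A, b = product B):
P₂O₅: 0.3·a + 0.08·b = 156
K₂O: 0.03·a + 0.385·b = 132.1
Eliminate a: (row1) − 0.3/0.03·(row2) → -3.77·b = -1165, so b = 309.019.
Back-substitute: a = (156 − 0.08·309.019) / 0.3 = 437.595.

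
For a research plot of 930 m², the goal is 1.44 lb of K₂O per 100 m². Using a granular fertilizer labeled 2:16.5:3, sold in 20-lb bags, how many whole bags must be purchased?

23 bags

Product per 100 m² = 1.44 / 3% = 48 lb.
Total product = 48 × 930 / 100 = 446.4 lb.
Bags = ⌈446.4 / 20⌉ = 23.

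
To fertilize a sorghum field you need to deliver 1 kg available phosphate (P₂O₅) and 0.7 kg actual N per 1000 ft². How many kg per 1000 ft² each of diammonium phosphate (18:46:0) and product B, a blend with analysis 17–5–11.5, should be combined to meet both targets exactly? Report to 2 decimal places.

1.95 kg diammonium phosphate, 2.05 kg product B

Per-1000 ft² balance (a = diammonium phosphate, b = product B):
P₂O₅: 0.46·a + 0.05·b = 1
N: 0.18·a + 0.17·b = 0.7
Eliminate b: (row1) − 0.05/0.17·(row2) → 0.407059·a = 0.794118, so a = 1.95087.
Then b = (0.7 − 0.18·1.95087) / 0.17 = 2.05202.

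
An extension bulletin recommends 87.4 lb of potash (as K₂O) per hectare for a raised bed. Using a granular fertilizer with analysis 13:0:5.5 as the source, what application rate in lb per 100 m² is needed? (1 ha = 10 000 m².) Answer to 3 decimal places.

Product per hectare = 87.4 / 5.5% = 1589.09 lb.
Convert to per 100 m²: 1589.09 × 0.01 = 15.8909 lb.

15.891 lb of product per hundred sq m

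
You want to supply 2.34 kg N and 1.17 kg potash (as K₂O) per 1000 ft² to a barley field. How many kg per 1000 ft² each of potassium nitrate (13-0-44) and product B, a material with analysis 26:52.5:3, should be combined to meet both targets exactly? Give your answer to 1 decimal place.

2.1 kg potassium nitrate, 7.9 kg product B

Let a = kg of potassium nitrate, b = kg of product B (per 1000 ft²).
N: 0.13·a + 0.26·b = 2.34
K₂O: 0.44·a + 0.03·b = 1.17
Eliminate a: (row1) − 0.13/0.44·(row2) → 0.251136·b = 1.99432, so b = 7.94118.
Back-substitute: a = (2.34 − 0.26·7.94118) / 0.13 = 2.11765.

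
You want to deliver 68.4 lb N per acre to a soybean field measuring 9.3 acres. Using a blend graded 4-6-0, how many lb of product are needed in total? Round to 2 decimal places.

15903.00 lb

Product per acre = 68.4 / 4% = 1710 lb.
Total product = 1710 × 9.3 = 15903 lb.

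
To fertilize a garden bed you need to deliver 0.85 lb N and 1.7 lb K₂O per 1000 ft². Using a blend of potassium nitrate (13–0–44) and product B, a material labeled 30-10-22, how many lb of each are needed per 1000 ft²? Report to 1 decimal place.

3.1 lb potassium nitrate, 1.5 lb product B

Per-1000 ft² balance (a = potassium nitrate, b = product B):
N: 0.13·a + 0.3·b = 0.85
K₂O: 0.44·a + 0.22·b = 1.7
From row1: a = (0.85 − 0.3·b) / 0.13.
Into row2: 0.44·(0.85 − 0.3·b)/0.13 + 0.22·b = 1.7 → b = 1.47969, a = 3.12379.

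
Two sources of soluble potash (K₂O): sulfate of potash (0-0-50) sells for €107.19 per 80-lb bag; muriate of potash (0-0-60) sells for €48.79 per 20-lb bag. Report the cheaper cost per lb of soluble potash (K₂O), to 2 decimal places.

sulfate of potash: K₂O per bag = 80 × 50% = 40 lb; cost = 107.19 / 40 = €2.6797/lb K₂O.
muriate of potash: K₂O per bag = 20 × 60% = 12 lb; cost = 48.79 / 12 = €4.0658/lb K₂O.
sulfate of potash is cheaper.

€2.68 per lb K₂O (sulfate of potash)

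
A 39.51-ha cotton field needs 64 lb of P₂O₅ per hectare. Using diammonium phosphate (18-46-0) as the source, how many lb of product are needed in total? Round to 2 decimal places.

5497.04 lb

Product per hectare = 64 / 46% = 139.13 lb.
Total product = 139.13 × 39.51 = 5497.043 lb.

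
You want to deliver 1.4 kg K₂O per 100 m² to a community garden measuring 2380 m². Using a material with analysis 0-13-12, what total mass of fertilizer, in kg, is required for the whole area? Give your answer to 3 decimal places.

Product per 100 m² = 1.4 / 12% = 11.6667 kg.
Total product = 11.6667 × 2380 / 100 = 277.6667 kg.

277.667 kg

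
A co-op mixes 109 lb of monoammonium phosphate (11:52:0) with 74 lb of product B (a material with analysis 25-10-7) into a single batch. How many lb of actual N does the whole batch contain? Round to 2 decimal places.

N mass = 11%×109 + 25%×74 = 30.49 lb.

30.49 lb N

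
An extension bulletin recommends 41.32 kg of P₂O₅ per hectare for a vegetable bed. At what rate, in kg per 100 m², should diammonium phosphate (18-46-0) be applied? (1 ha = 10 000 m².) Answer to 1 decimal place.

Product per hectare = 41.32 / 46% = 89.8261 kg.
Convert to per 100 m²: 89.8261 × 0.01 = 0.898261 kg.

0.9 kg of product per hundred sq m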